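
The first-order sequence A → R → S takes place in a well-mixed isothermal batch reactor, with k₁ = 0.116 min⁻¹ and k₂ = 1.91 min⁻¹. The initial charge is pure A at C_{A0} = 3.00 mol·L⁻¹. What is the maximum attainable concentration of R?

For a first-order series the maximum intermediate yield is C_{R,max}/C_{A0} = (k₁/k₂)^[k₂/(k₂−k₁)].
= (0.116/1.91)^(1.91/(1.91−0.116)) = (0.06073)^(1.065) = 0.05067.
C_{R,max} = 0.05067×3.00 = 0.152 mol·L⁻¹.

0.152 mol·L⁻¹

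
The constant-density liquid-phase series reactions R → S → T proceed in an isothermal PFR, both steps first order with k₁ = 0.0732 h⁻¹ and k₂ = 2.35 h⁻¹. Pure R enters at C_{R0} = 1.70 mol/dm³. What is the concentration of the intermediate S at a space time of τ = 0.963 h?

The intermediate concentration in a first-order A→B→C sequence is C_S = k₁C_{R0}(e^(−k₁τ) − e^(−k₂τ))/(k₂−k₁).
e^(−k₁τ) = e^(−0.0732×0.963) = e^(−0.07049) = 0.9319; e^(−k₂τ) = e^(−2.263) = 0.1040.
C_S = 0.0732×1.70/(2.35−0.0732) × (0.9319−0.1040) = 0.05466×0.8279 = 0.04525 mol/dm³.

0.0452 mol/dm³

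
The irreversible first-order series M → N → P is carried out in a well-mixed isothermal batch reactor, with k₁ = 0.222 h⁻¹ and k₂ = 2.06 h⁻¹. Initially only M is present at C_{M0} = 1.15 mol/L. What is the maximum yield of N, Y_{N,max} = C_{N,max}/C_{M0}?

Evaluating C_N at t_opt = ln(k₂/k₁)/(k₂−k₁) gives C_{N,max}/C_{M0} = (k₁/k₂)^[k₂/(k₂−k₁)].
= (0.222/2.06)^(2.06/(2.06−0.222)) = (0.1078)^(1.121) = 0.08234.

0.0823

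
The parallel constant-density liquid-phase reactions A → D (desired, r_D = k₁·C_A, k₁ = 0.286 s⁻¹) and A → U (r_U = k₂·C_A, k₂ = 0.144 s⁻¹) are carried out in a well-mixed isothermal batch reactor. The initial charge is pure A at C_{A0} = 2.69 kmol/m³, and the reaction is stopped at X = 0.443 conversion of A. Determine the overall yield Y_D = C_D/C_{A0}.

0.295

C_A = C_{A0}(1−X) = 1.498 kmol/m³.
Both paths are first order in A, so the instantaneous fraction to D is constant: dC_D/d(−C_A) = k₁/(k₁+k₂) = 0.6651.
C_D = 0.6651·(C_{A0}−C_A) = 0.6651×1.192 = 0.793 kmol/m³.
Y_D = C_D/C_{A0} = 0.7926/2.69 = 0.295.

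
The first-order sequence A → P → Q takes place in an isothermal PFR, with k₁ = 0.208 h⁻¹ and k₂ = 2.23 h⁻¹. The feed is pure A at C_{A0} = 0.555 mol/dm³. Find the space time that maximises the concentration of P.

Setting dC_P/dτ = 0 gives τ_opt = ln(k₂/k₁)/(k₂−k₁).
= ln(2.23/0.208)/(2.23−0.208) = ln(10.72)/2.022 = 2.372/2.022 = 1.17 h.

1.17 h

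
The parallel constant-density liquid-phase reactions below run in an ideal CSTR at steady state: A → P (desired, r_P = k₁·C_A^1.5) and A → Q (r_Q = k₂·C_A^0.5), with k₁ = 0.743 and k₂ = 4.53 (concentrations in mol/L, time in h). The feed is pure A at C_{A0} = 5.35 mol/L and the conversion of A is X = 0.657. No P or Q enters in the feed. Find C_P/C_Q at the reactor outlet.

Exit C_A = C_{A0}(1−X) = 5.35×0.343 = 1.835 mol/L.
A CSTR operates uniformly at the exit composition, giving r_P = 1.847 and r_Q = 6.137 (each k·C_A^n at C_A = 1.835).
Overall selectivity = C_P/C_Q = r_Pτ/(r_Qτ) = r_P/r_Q = 0.301.

0.301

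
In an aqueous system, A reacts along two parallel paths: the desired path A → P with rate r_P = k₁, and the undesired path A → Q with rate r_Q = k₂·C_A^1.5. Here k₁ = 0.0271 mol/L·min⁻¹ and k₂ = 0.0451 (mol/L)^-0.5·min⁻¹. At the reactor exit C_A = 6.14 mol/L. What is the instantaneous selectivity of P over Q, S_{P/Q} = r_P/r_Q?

S_{P/Q} = r_P/r_Q = (k₁)/(k₂·C_A^1.5) = (k₁/k₂)·C_A^-1.5.
= (0.0271) / (0.0451×6.140^1.5) = 0.02710/0.6862 = 0.0395.
The undesired path is higher order in A, so low C_A (CSTR or dilute feed) favours P.

0.0395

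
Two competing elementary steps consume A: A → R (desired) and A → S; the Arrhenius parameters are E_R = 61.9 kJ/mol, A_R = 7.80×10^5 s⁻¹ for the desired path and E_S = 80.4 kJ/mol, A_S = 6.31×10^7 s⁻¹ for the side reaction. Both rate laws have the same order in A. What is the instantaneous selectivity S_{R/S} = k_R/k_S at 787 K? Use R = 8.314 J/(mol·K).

Since both paths have the same order in A, the concentration cancels and S_{R/S} = k_R/k_S = (A_R/A_S)·exp[(E_S−E_R)/(RT)].
(E_S−E_R)/(RT) = (80.4−61.9)×10³/(8.314×787) = 18500/6543 = 2.827.
k_R/k_S = (7.80×10^5/6.31×10^7)·exp(2.827) = 0.01236 × 16.90 = 0.209.

0.209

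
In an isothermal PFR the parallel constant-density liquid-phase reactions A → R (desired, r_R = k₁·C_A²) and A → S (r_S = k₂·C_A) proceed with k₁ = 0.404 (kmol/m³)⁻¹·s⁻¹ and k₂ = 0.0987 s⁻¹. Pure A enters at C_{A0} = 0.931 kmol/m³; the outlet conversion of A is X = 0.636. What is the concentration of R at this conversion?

C_A = C_{A0}(1−X) = 0.3389 kmol/m³.
Along a PFR/batch, dC_S/dC_A = −r_S/(r_R+r_S) = −k₂/(k₂+k₁·C_A).
Integrating from C_{A0} to C_A: C_S = (0.0987/0.404)·ln[(0.0987+0.404·0.931)/(0.0987+0.404·0.339)] = 0.2443·ln(0.4748/0.2356) = 0.1712 kmol/m³.
Then C_R = (C_{A0}−C_A) − C_S = 0.5921 − 0.1712 = 0.4209 kmol/m³.

0.421 kmol/m³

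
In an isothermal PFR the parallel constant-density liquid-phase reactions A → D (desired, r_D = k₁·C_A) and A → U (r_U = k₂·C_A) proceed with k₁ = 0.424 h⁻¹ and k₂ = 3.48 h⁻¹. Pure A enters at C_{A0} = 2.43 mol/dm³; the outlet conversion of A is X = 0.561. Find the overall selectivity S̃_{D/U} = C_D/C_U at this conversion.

C_A = C_{A0}(1−X) = 1.067 mol/dm³.
Both paths are first order in A, so the instantaneous fraction to D is constant: dC_D/d(−C_A) = k₁/(k₁+k₂) = 0.1086.
C_D = 0.1086·(C_{A0}−C_A) = 0.1086×1.363 = 0.148 mol/dm³.
C_U = (C_{A0}−C_A)−C_D = 1.215 mol/dm³; S̃_{D/U} = 0.1481/1.215 = 0.122.

0.122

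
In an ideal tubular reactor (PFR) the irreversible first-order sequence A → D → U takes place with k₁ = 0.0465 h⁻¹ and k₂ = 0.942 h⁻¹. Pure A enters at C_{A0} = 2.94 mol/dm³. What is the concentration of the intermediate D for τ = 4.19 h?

The intermediate concentration in a first-order A→B→C sequence is C_D = k₁C_{A0}(e^(−k₁τ) − e^(−k₂τ))/(k₂−k₁).
e^(−k₁τ) = e^(−0.0465×4.19) = e^(−0.1948) = 0.8230; e^(−k₂τ) = e^(−3.947) = 0.01931.
C_D = 0.0465×2.94/(0.942−0.0465) × (0.8230−0.01931) = 0.1527×0.8037 = 0.1227 mol/dm³.

0.123 mol/dm³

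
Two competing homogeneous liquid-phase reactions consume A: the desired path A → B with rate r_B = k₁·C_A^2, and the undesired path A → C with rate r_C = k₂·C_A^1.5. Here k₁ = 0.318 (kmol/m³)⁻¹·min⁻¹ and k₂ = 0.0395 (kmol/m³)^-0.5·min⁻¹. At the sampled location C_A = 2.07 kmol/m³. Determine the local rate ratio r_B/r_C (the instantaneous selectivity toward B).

11.6

S_{B/C} = r_B/r_C = (k₁·C_A^2)/(k₂·C_A^1.5) = (k₁/k₂)·C_A^0.5.
= (0.318×2.070^2) / (0.0395×2.070^1.5) = 1.363/0.1176 = 11.6.
Since the desired path is higher order in A, keeping C_A high (PFR or concentrated feed) favours B.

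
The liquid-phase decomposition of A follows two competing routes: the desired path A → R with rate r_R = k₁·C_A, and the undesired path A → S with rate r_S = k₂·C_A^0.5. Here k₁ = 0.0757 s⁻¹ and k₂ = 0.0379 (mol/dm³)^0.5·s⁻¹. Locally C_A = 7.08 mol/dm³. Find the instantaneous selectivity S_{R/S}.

5.31

S_{R/S} = r_R/r_S = (k₁·C_A)/(k₂·C_A^0.5) = (k₁/k₂)·C_A^0.5.
= (0.0757×7.080) / (0.0379×7.080^0.5) = 0.5360/0.1008 = 5.31.
Since the desired path is higher order in A, keeping C_A high (PFR or concentrated feed) favours R.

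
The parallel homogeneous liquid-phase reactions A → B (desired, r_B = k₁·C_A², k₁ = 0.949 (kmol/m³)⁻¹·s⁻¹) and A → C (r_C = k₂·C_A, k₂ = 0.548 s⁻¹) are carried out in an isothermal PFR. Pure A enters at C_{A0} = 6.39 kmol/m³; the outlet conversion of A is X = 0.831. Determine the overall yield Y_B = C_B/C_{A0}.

0.701

C_A = C_{A0}(1−X) = 1.080 kmol/m³.
Along a PFR/batch, dC_C/dC_A = −r_C/(r_B+r_C) = −k₂/(k₂+k₁·C_A).
Integrating from C_{A0} to C_A: C_C = (0.548/0.949)·ln[(0.548+0.949·6.39)/(0.548+0.949·1.08)] = 0.5774·ln(6.612/1.573) = 0.8292 kmol/m³.
Then C_B = (C_{A0}−C_A) − C_C = 5.310 − 0.8292 = 4.481 kmol/m³.
Y_B = C_B/C_{A0} = 4.481/6.39 = 0.701.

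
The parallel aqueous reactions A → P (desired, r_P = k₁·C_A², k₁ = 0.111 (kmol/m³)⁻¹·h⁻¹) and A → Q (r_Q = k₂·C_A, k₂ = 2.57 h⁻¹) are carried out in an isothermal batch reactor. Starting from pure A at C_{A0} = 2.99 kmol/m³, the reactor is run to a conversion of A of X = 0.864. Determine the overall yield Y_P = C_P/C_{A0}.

0.0583

C_A = C_{A0}(1−X) = 0.4066 kmol/m³.
Along a PFR/batch, dC_Q/dC_A = −r_Q/(r_P+r_Q) = −k₂/(k₂+k₁·C_A).
Integrating from C_{A0} to C_A: C_Q = (2.57/0.111)·ln[(2.57+0.111·2.99)/(2.57+0.111·0.407)] = 23.15·ln(2.902/2.615) = 2.409 kmol/m³.
Then C_P = (C_{A0}−C_A) − C_Q = 2.583 − 2.409 = 0.1744 kmol/m³.
Y_P = C_P/C_{A0} = 0.1744/2.99 = 0.0583.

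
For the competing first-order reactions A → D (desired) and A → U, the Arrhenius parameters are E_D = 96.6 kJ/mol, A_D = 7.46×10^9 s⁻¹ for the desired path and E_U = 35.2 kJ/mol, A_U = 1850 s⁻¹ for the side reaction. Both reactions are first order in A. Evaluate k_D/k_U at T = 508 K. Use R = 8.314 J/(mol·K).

Since both paths have the same order in A, the concentration cancels and S_{D/U} = k_D/k_U = (A_D/A_U)·exp[(E_U−E_D)/(RT)].
(E_U−E_D)/(RT) = (35.2−96.6)×10³/(8.314×508) = -61400/4224 = -14.54.
k_D/k_U = (7.46×10^9/1850)·exp(-14.54) = 4.032×10^6 × 4.857×10^-7 = 1.96.
Since E_D > E_U, raising the temperature improves selectivity toward D.

1.96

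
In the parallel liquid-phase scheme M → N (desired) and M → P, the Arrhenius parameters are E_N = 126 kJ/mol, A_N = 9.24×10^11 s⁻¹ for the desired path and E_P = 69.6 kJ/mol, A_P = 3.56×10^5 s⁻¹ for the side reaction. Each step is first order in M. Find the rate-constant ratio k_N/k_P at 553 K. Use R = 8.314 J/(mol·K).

k_N/k_P = (A_N/A_P)·exp[−(E_N−E_P)/(RT)] = (A_N/A_P)·exp[(E_P−E_N)/(RT)].
(E_P−E_N)/(RT) = (69.6−126)×10³/(8.314×553) = -56400/4598 = -12.27.
k_N/k_P = (9.24×10^11/3.56×10^5)·exp(-12.27) = 2.596×10^6 × 4.704×10^-6 = 12.2.

12.2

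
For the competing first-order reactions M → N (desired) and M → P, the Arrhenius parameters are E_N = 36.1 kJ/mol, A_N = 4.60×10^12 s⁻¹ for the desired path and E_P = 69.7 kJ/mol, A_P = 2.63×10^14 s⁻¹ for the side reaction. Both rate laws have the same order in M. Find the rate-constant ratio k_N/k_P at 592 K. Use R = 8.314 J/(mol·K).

16.1

Since both paths have the same order in M, the concentration cancels and S_{N/P} = k_N/k_P = (A_N/A_P)·exp[(E_P−E_N)/(RT)].
(E_P−E_N)/(RT) = (69.7−36.1)×10³/(8.314×592) = 33600/4922 = 6.827.
k_N/k_P = (4.60×10^12/2.63×10^14)·exp(6.827) = 0.01749 × 922.1 = 16.1.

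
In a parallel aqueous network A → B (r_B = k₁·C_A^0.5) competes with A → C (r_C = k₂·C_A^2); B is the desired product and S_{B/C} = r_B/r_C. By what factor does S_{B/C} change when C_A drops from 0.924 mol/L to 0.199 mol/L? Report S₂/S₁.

S_{B/C} = (k₁/k₂)·C_A^-1.5, so S₂/S₁ = (C_{A,2}/C_{A,1})^-1.5.
= (0.199/0.924)^(-1.5) = (0.2154)^(-1.5) = 10.0.
Selectivity toward B rises as C_A falls — low-concentration operation is favoured.

10.0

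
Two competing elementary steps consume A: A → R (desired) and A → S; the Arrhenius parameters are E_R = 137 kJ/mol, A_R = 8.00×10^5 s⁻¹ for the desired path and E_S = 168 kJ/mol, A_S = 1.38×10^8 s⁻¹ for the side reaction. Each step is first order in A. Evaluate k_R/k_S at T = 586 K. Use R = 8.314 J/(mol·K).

3.36

k_R/k_S = (A_R/A_S)·exp[−(E_R−E_S)/(RT)] = (A_R/A_S)·exp[(E_S−E_R)/(RT)].
(E_S−E_R)/(RT) = (168−137)×10³/(8.314×586) = 31000/4872 = 6.363.
k_R/k_S = (8.00×10^5/1.38×10^8)·exp(6.363) = 0.005797 × 579.9 = 3.36.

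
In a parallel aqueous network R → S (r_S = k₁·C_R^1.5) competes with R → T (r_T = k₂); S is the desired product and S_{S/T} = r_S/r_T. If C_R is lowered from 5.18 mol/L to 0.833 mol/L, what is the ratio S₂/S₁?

S_{S/T} = (k₁/k₂)·C_R^1.5, so S₂/S₁ = (C_{R,2}/C_{R,1})^1.5.
= (0.833/5.18)^1.5 = (0.1608)^1.5 = 0.0645.
Selectivity toward S falls as C_R falls — high-concentration operation is favoured.

0.0645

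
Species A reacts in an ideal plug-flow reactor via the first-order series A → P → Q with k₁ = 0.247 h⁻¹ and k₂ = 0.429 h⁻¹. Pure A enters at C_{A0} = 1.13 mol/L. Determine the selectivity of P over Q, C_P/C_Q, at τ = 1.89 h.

The intermediate concentration in a first-order A→B→C sequence is C_P = k₁C_{A0}(e^(−k₁τ) − e^(−k₂τ))/(k₂−k₁).
e^(−k₁τ) = e^(−0.247×1.89) = e^(−0.4668) = 0.6270; e^(−k₂τ) = e^(−0.8108) = 0.4445.
C_P = 0.247×1.13/(0.429−0.247) × (0.6270−0.4445) = 1.534×0.1825 = 0.2799 mol/L.
C_A = C_{A0}e^(−k₁τ) = 0.7085 mol/L, so C_Q = C_{A0}−C_A−C_P = 0.1416 mol/L; C_P/C_Q = 1.98.

1.98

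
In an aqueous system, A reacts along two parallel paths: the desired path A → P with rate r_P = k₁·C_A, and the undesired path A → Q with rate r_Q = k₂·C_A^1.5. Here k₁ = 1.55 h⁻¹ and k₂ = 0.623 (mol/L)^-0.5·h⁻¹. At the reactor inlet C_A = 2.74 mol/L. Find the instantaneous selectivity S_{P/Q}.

S_{P/Q} = r_P/r_Q = (k₁·C_A)/(k₂·C_A^1.5) = (k₁/k₂)·C_A^-0.5.
= (1.55×2.740) / (0.623×2.740^1.5) = 4.247/2.826 = 1.50.

1.50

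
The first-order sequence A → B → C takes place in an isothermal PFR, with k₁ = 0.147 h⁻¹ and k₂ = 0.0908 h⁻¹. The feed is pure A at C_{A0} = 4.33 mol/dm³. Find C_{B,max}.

At the optimum, C_{B,max}/C_{A0} = (k₁/k₂)^[k₂/(k₂−k₁)].
= (0.147/0.0908)^(0.0908/(0.0908−0.147)) = (1.619)^(-1.616) = 0.4591.
C_{B,max} = 0.4591×4.33 = 1.99 mol/dm³.

1.99 mol/dm³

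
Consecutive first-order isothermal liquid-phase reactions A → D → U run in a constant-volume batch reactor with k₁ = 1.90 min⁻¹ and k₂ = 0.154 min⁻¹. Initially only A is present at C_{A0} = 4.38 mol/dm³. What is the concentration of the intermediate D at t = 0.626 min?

2.88 mol/dm³

Solving the coupled first-order balances gives C_D(t) = [k₁/(k₂−k₁)]·C_{A0}·(e^(−k₁t) − e^(−k₂t)).
e^(−k₁t) = e^(−1.90×0.626) = e^(−1.189) = 0.3044; e^(−k₂t) = e^(−0.09640) = 0.9081.
C_D = 1.90×4.38/(0.154−1.90) × (0.3044−0.9081) = (-4.766)×(-0.6037) = 2.877 mol/dm³.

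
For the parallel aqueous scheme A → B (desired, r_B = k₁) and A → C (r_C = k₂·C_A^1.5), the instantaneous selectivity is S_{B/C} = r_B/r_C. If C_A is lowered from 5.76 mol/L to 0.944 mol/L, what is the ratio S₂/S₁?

S_{B/C} = (k₁/k₂)·C_A^-1.5, so S₂/S₁ = (C_{A,2}/C_{A,1})^-1.5.
= (0.944/5.76)^(-1.5) = (0.1639)^(-1.5) = 15.1.
Selectivity toward B rises as C_A falls — low-concentration operation is favoured.

15.1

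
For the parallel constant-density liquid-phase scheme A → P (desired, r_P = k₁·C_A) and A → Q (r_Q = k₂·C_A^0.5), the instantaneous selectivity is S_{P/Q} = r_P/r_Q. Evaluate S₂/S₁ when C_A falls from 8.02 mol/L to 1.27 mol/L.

0.398

S_{P/Q} = (k₁/k₂)·C_A^0.5, so S₂/S₁ = (C_{A,2}/C_{A,1})^0.5.
= (1.27/8.02)^0.5 = (0.1584)^0.5 = 0.398.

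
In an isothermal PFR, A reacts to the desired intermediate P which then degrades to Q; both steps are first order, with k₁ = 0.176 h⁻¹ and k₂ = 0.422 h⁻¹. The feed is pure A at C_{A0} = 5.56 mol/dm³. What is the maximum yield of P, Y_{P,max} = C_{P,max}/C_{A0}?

0.223

For a first-order series the maximum intermediate yield is C_{P,max}/C_{A0} = (k₁/k₂)^[k₂/(k₂−k₁)].
= (0.176/0.422)^(0.422/(0.422−0.176)) = (0.4171)^(1.715) = 0.2231.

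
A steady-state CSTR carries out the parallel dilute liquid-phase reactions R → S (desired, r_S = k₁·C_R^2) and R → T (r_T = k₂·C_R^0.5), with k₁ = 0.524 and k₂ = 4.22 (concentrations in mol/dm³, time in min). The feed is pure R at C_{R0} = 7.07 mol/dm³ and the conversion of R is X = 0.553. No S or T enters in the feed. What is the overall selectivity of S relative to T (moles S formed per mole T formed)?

0.698

Exit C_R = C_{R0}(1−X) = 7.07×0.447 = 3.160 mol/dm³.
Rates in a CSTR are evaluated at the outlet concentration: r_S = 0.524×3.160^2 = 5.233, r_T = 4.22×3.160^0.5 = 7.502.
Overall selectivity = C_S/C_T = r_Sτ/(r_Tτ) = r_S/r_T = 0.698.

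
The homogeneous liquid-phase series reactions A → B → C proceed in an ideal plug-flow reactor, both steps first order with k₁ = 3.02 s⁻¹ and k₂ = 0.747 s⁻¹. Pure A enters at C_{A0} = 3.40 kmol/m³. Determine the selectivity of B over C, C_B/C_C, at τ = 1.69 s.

The intermediate concentration in a first-order A→B→C sequence is C_B = k₁C_{A0}(e^(−k₁τ) − e^(−k₂τ))/(k₂−k₁).
e^(−k₁τ) = e^(−3.02×1.69) = e^(−5.104) = 0.006074; e^(−k₂τ) = e^(−1.262) = 0.2830.
C_B = 3.02×3.40/(0.747−3.02) × (0.006074−0.2830) = (-4.517)×(-0.2769) = 1.251 kmol/m³.
C_A = C_{A0}e^(−k₁τ) = 0.02065 kmol/m³, so C_C = C_{A0}−C_A−C_B = 2.129 kmol/m³; C_B/C_C = 0.588.

0.588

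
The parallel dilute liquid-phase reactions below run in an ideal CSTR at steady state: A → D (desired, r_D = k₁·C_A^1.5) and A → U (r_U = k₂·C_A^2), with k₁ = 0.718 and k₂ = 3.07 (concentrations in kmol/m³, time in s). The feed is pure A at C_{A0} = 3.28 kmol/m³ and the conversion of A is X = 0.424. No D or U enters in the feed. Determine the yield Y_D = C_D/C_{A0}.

Exit C_A = C_{A0}(1−X) = 3.28×0.576 = 1.889 kmol/m³.
In a CSTR the entire volume is at exit conditions, so r_D = 0.718×1.889^1.5 = 1.865 and r_U = 3.07×1.889^2 = 10.96.
Fraction of consumed A going to D: r_D/(r_D+r_U) = 0.1454.
C_D = 0.1454·C_{A0}·X = 0.1454×3.28×0.424 = 0.202 kmol/m³; Y_D = C_D/C_{A0} = 0.0617.

0.0617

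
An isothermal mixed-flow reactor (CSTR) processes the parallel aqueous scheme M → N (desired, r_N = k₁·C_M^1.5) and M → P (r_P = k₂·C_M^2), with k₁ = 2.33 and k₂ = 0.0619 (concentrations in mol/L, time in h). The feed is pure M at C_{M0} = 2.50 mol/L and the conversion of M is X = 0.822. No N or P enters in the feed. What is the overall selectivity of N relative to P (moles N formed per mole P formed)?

56.4

Exit C_M = C_{M0}(1−X) = 2.50×0.178 = 0.4450 mol/L.
In a CSTR the entire volume is at exit conditions, so r_N = 2.33×0.4450^1.5 = 0.6917 and r_P = 0.0619×0.4450^2 = 0.01226.
Overall selectivity = C_N/C_P = r_Nτ/(r_Pτ) = r_N/r_P = 56.4.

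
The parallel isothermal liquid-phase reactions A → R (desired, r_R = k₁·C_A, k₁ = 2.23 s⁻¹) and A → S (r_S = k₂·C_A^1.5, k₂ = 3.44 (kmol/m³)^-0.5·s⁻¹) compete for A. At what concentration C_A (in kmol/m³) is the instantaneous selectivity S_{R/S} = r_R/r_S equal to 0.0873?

55.1 kmol/m³

S_{R/S} = (k₁/k₂)·C_A^-0.5 ⇒ C_A = (S·k₂/k₁)^(-2).
= (0.0873×3.44/2.23)^(-2) = (0.1347)^(-2) = 55.1 kmol/m³.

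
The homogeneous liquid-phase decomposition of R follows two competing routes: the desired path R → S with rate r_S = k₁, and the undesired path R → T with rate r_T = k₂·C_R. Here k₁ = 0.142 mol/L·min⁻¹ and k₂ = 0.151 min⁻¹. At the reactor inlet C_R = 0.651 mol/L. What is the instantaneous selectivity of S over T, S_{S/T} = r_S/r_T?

S_{S/T} = r_S/r_T = (k₁)/(k₂·C_R) = (k₁/k₂)·C_R⁻¹.
= (0.142) / (0.151×0.6510) = 0.1420/0.09830 = 1.44.

1.44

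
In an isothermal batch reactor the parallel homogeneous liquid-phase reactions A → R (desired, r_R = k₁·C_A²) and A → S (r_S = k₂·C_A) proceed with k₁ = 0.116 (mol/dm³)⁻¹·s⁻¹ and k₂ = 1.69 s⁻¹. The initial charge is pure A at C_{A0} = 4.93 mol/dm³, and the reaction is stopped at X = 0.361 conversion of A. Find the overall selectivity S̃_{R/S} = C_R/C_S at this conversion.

0.276

C_A = C_{A0}(1−X) = 3.150 mol/dm³.
Along a PFR/batch, dC_S/dC_A = −r_S/(r_R+r_S) = −k₂/(k₂+k₁·C_A).
Integrating from C_{A0} to C_A: C_S = (1.69/0.116)·ln[(1.69+0.116·4.93)/(1.69+0.116·3.15)] = 14.57·ln(2.262/2.055) = 1.394 mol/dm³.
Then C_R = (C_{A0}−C_A) − C_S = 1.780 − 1.394 = 0.3853 mol/dm³.
S̃_{R/S} = C_R/C_S = 0.3853/1.394 = 0.276.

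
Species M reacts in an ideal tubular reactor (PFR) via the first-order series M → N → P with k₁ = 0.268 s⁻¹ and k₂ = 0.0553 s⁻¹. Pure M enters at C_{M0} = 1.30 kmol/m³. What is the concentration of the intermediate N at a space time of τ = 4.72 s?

The intermediate concentration in a first-order A→B→C sequence is C_N = k₁C_{M0}(e^(−k₁τ) − e^(−k₂τ))/(k₂−k₁).
e^(−k₁τ) = e^(−0.268×4.72) = e^(−1.265) = 0.2823; e^(−k₂τ) = e^(−0.2610) = 0.7703.
C_N = 0.268×1.30/(0.0553−0.268) × (0.2823−0.7703) = (-1.638)×(-0.4880) = 0.7994 kmol/m³.

0.799 kmol/m³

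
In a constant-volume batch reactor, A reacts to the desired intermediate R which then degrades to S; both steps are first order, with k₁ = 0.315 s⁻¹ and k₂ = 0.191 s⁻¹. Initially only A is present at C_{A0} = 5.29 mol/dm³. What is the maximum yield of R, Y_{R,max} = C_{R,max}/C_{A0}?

At the optimum, C_{R,max}/C_{A0} = (k₁/k₂)^[k₂/(k₂−k₁)].
= (0.315/0.191)^(0.191/(0.191−0.315)) = (1.649)^(-1.540) = 0.4627.

0.463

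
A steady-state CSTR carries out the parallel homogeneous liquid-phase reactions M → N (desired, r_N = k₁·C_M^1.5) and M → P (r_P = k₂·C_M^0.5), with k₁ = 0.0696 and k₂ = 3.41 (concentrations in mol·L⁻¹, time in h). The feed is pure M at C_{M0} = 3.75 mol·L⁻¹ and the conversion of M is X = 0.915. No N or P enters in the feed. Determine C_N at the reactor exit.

0.0222 mol·L⁻¹

Exit C_M = C_{M0}(1−X) = 3.75×0.0850 = 0.3187 mol·L⁻¹.
Rates in a CSTR are evaluated at the outlet concentration: r_N = 0.0696×0.3187^1.5 = 0.01253, r_P = 3.41×0.3187^0.5 = 1.925.
Fraction of consumed M going to N: r_N/(r_N+r_P) = 0.006464.
C_N = 0.006464·C_{M0}·X = 0.006464×3.75×0.915 = 0.0222 mol·L⁻¹.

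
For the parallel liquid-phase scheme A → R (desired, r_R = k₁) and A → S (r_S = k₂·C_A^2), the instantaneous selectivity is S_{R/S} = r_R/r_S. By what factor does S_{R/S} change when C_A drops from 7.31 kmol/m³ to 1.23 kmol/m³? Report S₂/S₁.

35.3

S_{R/S} = (k₁/k₂)·C_A^-2, so S₂/S₁ = (C_{A,2}/C_{A,1})^-2.
= (1.23/7.31)^(-2) = (0.1683)^(-2) = 35.3.
Selectivity toward R rises as C_A falls — low-concentration operation is favoured.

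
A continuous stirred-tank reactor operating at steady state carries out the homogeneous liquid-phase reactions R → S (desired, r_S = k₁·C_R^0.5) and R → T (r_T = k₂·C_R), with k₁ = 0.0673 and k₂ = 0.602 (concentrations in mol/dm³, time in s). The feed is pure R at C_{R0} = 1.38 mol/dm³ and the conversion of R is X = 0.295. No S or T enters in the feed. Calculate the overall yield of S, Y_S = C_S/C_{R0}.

0.0300

Exit C_R = C_{R0}(1−X) = 1.38×0.705 = 0.9729 mol/dm³.
A CSTR operates uniformly at the exit composition, giving r_S = 0.06638 and r_T = 0.5857 (each k·C_R^n at C_R = 0.9729).
Fraction of consumed R going to S: r_S/(r_S+r_T) = 0.1018.
C_S = 0.1018·C_{R0}·X = 0.1018×1.38×0.295 = 0.0414 mol/dm³; Y_S = C_S/C_{R0} = 0.0300.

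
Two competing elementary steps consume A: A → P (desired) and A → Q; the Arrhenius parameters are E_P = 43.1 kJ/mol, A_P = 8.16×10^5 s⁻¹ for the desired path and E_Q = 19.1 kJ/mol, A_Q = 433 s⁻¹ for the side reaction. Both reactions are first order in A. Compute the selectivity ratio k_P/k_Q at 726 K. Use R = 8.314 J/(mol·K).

35.3

With equal orders, S_{P/Q} = k_P/k_Q = (A_P/A_Q)·exp[(E_Q−E_P)/(RT)].
(E_Q−E_P)/(RT) = (19.1−43.1)×10³/(8.314×726) = -24000/6036 = -3.976.
k_P/k_Q = (8.16×10^5/433)·exp(-3.976) = 1885 × 0.01876 = 35.3.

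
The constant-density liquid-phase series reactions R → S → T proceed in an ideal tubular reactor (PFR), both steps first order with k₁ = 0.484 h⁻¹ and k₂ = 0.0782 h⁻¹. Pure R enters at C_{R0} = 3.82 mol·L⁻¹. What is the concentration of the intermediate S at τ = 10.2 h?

2.02 mol·L⁻¹

The intermediate concentration in a first-order A→B→C sequence is C_S = k₁C_{R0}(e^(−k₁τ) − e^(−k₂τ))/(k₂−k₁).
e^(−k₁τ) = e^(−0.484×10.2) = e^(−4.937) = 0.007178; e^(−k₂τ) = e^(−0.7976) = 0.4504.
C_S = 0.484×3.82/(0.0782−0.484) × (0.007178−0.4504) = (-4.556)×(-0.4432) = 2.019 mol·L⁻¹.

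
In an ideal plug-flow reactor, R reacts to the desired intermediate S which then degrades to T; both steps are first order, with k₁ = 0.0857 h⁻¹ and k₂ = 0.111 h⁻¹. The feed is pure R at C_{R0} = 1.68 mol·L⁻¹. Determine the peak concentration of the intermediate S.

At the optimum, C_{S,max}/C_{R0} = (k₁/k₂)^[k₂/(k₂−k₁)].
= (0.0857/0.111)^(0.111/(0.111−0.0857)) = (0.7721)^(4.387) = 0.3215.
C_{S,max} = 0.3215×1.68 = 0.540 mol·L⁻¹.

0.540 mol·L⁻¹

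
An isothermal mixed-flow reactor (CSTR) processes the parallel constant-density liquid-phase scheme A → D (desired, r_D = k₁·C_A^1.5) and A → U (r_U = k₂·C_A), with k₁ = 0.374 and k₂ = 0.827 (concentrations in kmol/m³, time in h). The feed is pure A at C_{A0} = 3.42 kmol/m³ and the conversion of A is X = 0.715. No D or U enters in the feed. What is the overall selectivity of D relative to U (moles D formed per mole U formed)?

Exit C_A = C_{A0}(1−X) = 3.42×0.285 = 0.9747 kmol/m³.
Rates in a CSTR are evaluated at the outlet concentration: r_D = 0.374×0.9747^1.5 = 0.3599, r_U = 0.827×0.9747 = 0.8061.
Overall selectivity = C_D/C_U = r_Dτ/(r_Uτ) = r_D/r_U = 0.446.

0.446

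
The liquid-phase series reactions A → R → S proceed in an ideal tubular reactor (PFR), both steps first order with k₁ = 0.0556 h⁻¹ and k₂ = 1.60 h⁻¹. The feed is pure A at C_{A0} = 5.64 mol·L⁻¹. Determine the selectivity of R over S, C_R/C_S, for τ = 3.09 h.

0.235

The intermediate concentration in a first-order A→B→C sequence is C_R = k₁C_{A0}(e^(−k₁τ) − e^(−k₂τ))/(k₂−k₁).
e^(−k₁τ) = e^(−0.0556×3.09) = e^(−0.1718) = 0.8421; e^(−k₂τ) = e^(−4.944) = 0.007126.
C_R = 0.0556×5.64/(1.60−0.0556) × (0.8421−0.007126) = 0.2030×0.8350 = 0.1695 mol·L⁻¹.
C_A = C_{A0}e^(−k₁τ) = 4.750 mol·L⁻¹, so C_S = C_{A0}−C_A−C_R = 0.7208 mol·L⁻¹; C_R/C_S = 0.235.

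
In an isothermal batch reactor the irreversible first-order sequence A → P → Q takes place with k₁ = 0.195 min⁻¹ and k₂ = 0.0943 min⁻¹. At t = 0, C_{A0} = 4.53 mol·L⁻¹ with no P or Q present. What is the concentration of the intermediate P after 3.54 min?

1.88 mol·L⁻¹

Solving the coupled first-order balances gives C_P(t) = [k₁/(k₂−k₁)]·C_{A0}·(e^(−k₁t) − e^(−k₂t)).
e^(−k₁t) = e^(−0.195×3.54) = e^(−0.6903) = 0.5014; e^(−k₂t) = e^(−0.3338) = 0.7162.
C_P = 0.195×4.53/(0.0943−0.195) × (0.5014−0.7162) = (-8.772)×(-0.2148) = 1.884 mol·L⁻¹.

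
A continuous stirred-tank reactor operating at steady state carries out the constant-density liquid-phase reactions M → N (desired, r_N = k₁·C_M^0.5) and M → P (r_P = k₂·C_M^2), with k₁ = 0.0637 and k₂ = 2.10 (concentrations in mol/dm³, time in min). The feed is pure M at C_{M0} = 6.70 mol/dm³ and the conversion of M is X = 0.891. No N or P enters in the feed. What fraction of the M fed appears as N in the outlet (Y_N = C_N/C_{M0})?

Exit C_M = C_{M0}(1−X) = 6.70×0.109 = 0.7303 mol/dm³.
In a CSTR the entire volume is at exit conditions, so r_N = 0.0637×0.7303^0.5 = 0.05444 and r_P = 2.10×0.7303^2 = 1.120.
Fraction of consumed M going to N: r_N/(r_N+r_P) = 0.04635.
C_N = 0.04635·C_{M0}·X = 0.04635×6.70×0.891 = 0.277 mol/dm³; Y_N = C_N/C_{M0} = 0.0413.

0.0413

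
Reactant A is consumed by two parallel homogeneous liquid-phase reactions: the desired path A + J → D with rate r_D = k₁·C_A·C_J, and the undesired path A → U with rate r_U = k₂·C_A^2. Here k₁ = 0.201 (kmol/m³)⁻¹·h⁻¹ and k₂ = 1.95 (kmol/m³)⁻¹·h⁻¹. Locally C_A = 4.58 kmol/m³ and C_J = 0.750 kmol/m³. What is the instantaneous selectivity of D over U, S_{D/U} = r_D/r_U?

0.0169

S_{D/U} = r_D/r_U = (k₁·C_A·C_J)/(k₂·C_A^2) = (k₁/k₂)·C_A⁻¹·C_J.
= (0.201×4.580×0.7500) / (1.95×4.580^2) = 0.6904/40.90 = 0.0169.
The undesired path is higher order in A, so low C_A (CSTR or dilute feed) favours D.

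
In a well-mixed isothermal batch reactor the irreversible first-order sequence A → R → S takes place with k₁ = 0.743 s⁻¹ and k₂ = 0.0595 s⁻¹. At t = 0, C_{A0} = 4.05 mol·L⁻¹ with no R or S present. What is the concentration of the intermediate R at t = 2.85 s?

3.19 mol·L⁻¹

The intermediate concentration in a first-order A→B→C sequence is C_R = k₁C_{A0}(e^(−k₁t) − e^(−k₂t))/(k₂−k₁).
e^(−k₁t) = e^(−0.743×2.85) = e^(−2.118) = 0.1203; e^(−k₂t) = e^(−0.1696) = 0.8440.
C_R = 0.743×4.05/(0.0595−0.743) × (0.1203−0.8440) = (-4.403)×(-0.7237) = 3.186 mol·L⁻¹.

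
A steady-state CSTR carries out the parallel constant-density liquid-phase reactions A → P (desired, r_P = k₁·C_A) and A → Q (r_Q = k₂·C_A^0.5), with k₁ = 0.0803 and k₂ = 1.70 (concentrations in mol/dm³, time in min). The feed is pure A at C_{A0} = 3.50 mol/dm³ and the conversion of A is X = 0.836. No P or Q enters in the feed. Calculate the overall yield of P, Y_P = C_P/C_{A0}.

Exit C_A = C_{A0}(1−X) = 3.50×0.164 = 0.5740 mol/dm³.
A CSTR operates uniformly at the exit composition, giving r_P = 0.04609 and r_Q = 1.288 (each k·C_A^n at C_A = 0.5740).
Fraction of consumed A going to P: r_P/(r_P+r_Q) = 0.03455.
C_P = 0.03455·C_{A0}·X = 0.03455×3.50×0.836 = 0.101 mol/dm³; Y_P = C_P/C_{A0} = 0.0289.

0.0289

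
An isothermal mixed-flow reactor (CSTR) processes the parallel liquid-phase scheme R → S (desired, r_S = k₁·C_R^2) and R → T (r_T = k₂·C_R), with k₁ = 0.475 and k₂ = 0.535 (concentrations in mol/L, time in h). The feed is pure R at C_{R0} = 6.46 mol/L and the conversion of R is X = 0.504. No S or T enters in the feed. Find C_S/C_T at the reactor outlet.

2.84

Exit C_R = C_{R0}(1−X) = 6.46×0.496 = 3.204 mol/L.
A CSTR operates uniformly at the exit composition, giving r_S = 4.877 and r_T = 1.714 (each k·C_R^n at C_R = 3.204).
Overall selectivity = C_S/C_T = r_Sτ/(r_Tτ) = r_S/r_T = 2.84.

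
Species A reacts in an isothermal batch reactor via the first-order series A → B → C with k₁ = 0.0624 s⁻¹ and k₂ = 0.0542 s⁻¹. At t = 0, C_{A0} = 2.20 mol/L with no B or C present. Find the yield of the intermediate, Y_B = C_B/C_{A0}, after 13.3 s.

0.382

Solving the coupled first-order balances gives C_B(t) = [k₁/(k₂−k₁)]·C_{A0}·(e^(−k₁t) − e^(−k₂t)).
e^(−k₁t) = e^(−0.0624×13.3) = e^(−0.8299) = 0.4361; e^(−k₂t) = e^(−0.7209) = 0.4863.
C_B = 0.0624×2.20/(0.0542−0.0624) × (0.4361−0.4863) = (-16.74)×(-0.05025) = 0.8413 mol/L.
Y_B = C_B/C_{A0} = 0.8413/2.20 = 0.382.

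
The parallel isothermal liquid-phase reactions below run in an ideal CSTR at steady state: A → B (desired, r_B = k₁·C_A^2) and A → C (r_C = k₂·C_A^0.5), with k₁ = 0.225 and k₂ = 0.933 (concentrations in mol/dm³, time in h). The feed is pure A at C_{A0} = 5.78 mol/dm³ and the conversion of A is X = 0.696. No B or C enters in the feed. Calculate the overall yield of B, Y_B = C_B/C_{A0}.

0.250

Exit C_A = C_{A0}(1−X) = 5.78×0.304 = 1.757 mol/dm³.
A CSTR operates uniformly at the exit composition, giving r_B = 0.6947 and r_C = 1.237 (each k·C_A^n at C_A = 1.757).
Fraction of consumed A going to B: r_B/(r_B+r_C) = 0.3597.
C_B = 0.3597·C_{A0}·X = 0.3597×5.78×0.696 = 1.45 mol/dm³; Y_B = C_B/C_{A0} = 0.250.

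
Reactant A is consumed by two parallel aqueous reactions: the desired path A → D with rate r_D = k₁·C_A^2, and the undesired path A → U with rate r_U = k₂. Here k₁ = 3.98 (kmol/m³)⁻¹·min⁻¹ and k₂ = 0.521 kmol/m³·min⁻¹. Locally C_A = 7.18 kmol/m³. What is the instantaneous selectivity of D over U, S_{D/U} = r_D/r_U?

394

S_{D/U} = r_D/r_U = (k₁·C_A^2)/(k₂) = (k₁/k₂)·C_A^2.
= (3.98×7.180^2) / (0.521) = 205.2/0.5210 = 394.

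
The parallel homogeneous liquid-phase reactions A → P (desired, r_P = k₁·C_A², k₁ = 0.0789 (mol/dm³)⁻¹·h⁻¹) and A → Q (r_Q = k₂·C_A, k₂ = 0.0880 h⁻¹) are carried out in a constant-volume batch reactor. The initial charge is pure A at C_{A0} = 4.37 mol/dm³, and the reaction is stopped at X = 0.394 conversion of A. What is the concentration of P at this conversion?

C_A = C_{A0}(1−X) = 2.648 mol/dm³.
Along a PFR/batch, dC_Q/dC_A = −r_Q/(r_P+r_Q) = −k₂/(k₂+k₁·C_A).
Integrating from C_{A0} to C_A: C_Q = (0.0880/0.0789)·ln[(0.0880+0.0789·4.37)/(0.0880+0.0789·2.65)] = 1.115·ln(0.4328/0.2969) = 0.4202 mol/dm³.
Then C_P = (C_{A0}−C_A) − C_Q = 1.722 − 0.4202 = 1.302 mol/dm³.

1.30 mol/dm³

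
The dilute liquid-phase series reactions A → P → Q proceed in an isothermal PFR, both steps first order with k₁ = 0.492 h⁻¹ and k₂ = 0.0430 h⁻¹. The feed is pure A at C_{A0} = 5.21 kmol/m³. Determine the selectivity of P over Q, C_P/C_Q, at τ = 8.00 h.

For first-order series with pure A initially, C_P(τ) = k₁C_{A0}/(k₂−k₁)·(e^(−k₁τ) − e^(−k₂τ)).
e^(−k₁τ) = e^(−0.492×8.00) = e^(−3.936) = 0.01953; e^(−k₂τ) = e^(−0.3440) = 0.7089.
C_P = 0.492×5.21/(0.0430−0.492) × (0.01953−0.7089) = (-5.709)×(-0.6894) = 3.936 kmol/m³.
C_A = C_{A0}e^(−k₁τ) = 0.1017 kmol/m³, so C_Q = C_{A0}−C_A−C_P = 1.173 kmol/m³; C_P/C_Q = 3.36.

3.36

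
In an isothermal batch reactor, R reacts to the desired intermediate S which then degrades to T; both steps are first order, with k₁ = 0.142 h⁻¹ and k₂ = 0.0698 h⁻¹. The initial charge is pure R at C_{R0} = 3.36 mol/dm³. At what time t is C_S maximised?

The intermediate peaks when r₁ = r₂, i.e. k₁e^(−k₁t) = k₂e^(−k₂t), giving t_opt = ln(k₂/k₁)/(k₂−k₁).
= ln(0.0698/0.142)/(0.0698−0.142) = ln(0.4915)/-0.07220 = -0.7102/-0.07220 = 9.84 h.

9.84 h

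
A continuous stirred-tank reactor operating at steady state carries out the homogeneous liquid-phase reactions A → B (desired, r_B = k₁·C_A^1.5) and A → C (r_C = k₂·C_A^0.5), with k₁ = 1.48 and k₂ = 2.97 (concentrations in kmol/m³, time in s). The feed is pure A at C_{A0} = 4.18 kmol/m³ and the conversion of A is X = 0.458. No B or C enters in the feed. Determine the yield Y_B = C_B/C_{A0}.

0.243

Exit C_A = C_{A0}(1−X) = 4.18×0.542 = 2.266 kmol/m³.
A CSTR operates uniformly at the exit composition, giving r_B = 5.047 and r_C = 4.470 (each k·C_A^n at C_A = 2.266).
Fraction of consumed A going to B: r_B/(r_B+r_C) = 0.5303.
C_B = 0.5303·C_{A0}·X = 0.5303×4.18×0.458 = 1.02 kmol/m³; Y_B = C_B/C_{A0} = 0.243.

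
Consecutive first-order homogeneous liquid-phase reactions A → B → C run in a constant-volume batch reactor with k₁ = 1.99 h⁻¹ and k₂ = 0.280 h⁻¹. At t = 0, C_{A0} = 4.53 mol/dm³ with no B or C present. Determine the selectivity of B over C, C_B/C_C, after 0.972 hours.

Solving the coupled first-order balances gives C_B(t) = [k₁/(k₂−k₁)]·C_{A0}·(e^(−k₁t) − e^(−k₂t)).
e^(−k₁t) = e^(−1.99×0.972) = e^(−1.934) = 0.1445; e^(−k₂t) = e^(−0.2722) = 0.7617.
C_B = 1.99×4.53/(0.280−1.99) × (0.1445−0.7617) = (-5.272)×(-0.6172) = 3.254 mol/dm³.
C_A = C_{A0}e^(−k₁t) = 0.6547 mol/dm³, so C_C = C_{A0}−C_A−C_B = 0.6215 mol/dm³; C_B/C_C = 5.23.

5.23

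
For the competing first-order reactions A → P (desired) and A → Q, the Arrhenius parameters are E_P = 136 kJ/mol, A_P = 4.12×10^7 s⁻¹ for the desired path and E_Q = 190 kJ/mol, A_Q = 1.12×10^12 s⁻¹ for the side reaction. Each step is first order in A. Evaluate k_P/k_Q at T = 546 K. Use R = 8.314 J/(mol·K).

5.39

Since both paths have the same order in A, the concentration cancels and S_{P/Q} = k_P/k_Q = (A_P/A_Q)·exp[(E_Q−E_P)/(RT)].
(E_Q−E_P)/(RT) = (190−136)×10³/(8.314×546) = 54000/4539 = 11.90.
k_P/k_Q = (4.12×10^7/1.12×10^12)·exp(11.90) = 3.679×10^-5 × 1.466×10^5 = 5.39.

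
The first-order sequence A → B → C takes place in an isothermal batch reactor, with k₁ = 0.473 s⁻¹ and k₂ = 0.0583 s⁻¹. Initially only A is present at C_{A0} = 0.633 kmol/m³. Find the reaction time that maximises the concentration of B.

The intermediate peaks when r₁ = r₂, i.e. k₁e^(−k₁t) = k₂e^(−k₂t), giving t_opt = ln(k₂/k₁)/(k₂−k₁).
= ln(0.0583/0.473)/(0.0583−0.473) = ln(0.1233)/-0.4147 = -2.093/-0.4147 = 5.05 s.

5.05 s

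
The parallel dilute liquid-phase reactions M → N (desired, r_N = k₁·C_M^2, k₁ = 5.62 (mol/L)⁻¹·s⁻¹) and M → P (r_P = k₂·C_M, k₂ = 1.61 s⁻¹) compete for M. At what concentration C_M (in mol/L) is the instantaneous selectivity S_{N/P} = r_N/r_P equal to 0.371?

0.106 mol/L

S_{N/P} = (k₁/k₂)·C_M ⇒ C_M = S·k₂/k₁.
= 0.371×1.61/5.62 = 0.106 mol/L.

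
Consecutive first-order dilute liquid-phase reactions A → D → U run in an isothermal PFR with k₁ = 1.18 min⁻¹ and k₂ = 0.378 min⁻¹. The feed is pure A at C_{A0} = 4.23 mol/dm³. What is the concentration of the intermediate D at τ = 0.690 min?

Solving the coupled first-order balances gives C_D(τ) = [k₁/(k₂−k₁)]·C_{A0}·(e^(−k₁τ) − e^(−k₂τ)).
e^(−k₁τ) = e^(−1.18×0.690) = e^(−0.8142) = 0.4430; e^(−k₂τ) = e^(−0.2608) = 0.7704.
C_D = 1.18×4.23/(0.378−1.18) × (0.4430−0.7704) = (-6.224)×(-0.3274) = 2.038 mol/dm³.

2.04 mol/dm³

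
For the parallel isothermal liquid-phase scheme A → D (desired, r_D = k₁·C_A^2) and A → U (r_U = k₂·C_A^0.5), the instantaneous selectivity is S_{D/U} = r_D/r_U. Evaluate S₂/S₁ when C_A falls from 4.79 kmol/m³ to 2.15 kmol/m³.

0.301

S_{D/U} = (k₁/k₂)·C_A^1.5, so S₂/S₁ = (C_{A,2}/C_{A,1})^1.5.
= (2.15/4.79)^1.5 = (0.4489)^1.5 = 0.301.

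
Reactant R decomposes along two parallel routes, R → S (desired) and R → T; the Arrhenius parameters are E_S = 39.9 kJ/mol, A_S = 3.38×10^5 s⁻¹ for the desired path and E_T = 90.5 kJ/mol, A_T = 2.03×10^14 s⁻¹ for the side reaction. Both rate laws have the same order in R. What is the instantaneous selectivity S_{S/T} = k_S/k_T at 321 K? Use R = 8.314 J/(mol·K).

0.285

Since both paths have the same order in R, the concentration cancels and S_{S/T} = k_S/k_T = (A_S/A_T)·exp[(E_T−E_S)/(RT)].
(E_T−E_S)/(RT) = (90.5−39.9)×10³/(8.314×321) = 50600/2669 = 18.96.
k_S/k_T = (3.38×10^5/2.03×10^14)·exp(18.96) = 1.665×10^-9 × 1.715×10^8 = 0.285.
Since E_S < E_T, lowering the temperature improves selectivity toward S.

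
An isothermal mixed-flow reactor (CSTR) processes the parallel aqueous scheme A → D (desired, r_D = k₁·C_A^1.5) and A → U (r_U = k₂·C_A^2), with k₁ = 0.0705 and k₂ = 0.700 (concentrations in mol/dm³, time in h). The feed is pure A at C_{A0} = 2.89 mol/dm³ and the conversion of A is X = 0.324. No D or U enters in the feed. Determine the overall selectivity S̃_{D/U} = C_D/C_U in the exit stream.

0.0721

Exit C_A = C_{A0}(1−X) = 2.89×0.676 = 1.954 mol/dm³.
A CSTR operates uniformly at the exit composition, giving r_D = 0.1925 and r_U = 2.672 (each k·C_A^n at C_A = 1.954).
Overall selectivity = C_D/C_U = r_Dτ/(r_Uτ) = r_D/r_U = 0.0721.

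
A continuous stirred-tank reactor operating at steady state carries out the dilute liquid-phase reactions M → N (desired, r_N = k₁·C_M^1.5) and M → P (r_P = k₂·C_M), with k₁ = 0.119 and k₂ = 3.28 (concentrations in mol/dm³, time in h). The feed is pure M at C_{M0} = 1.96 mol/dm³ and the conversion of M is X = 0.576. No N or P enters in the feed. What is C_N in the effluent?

Exit C_M = C_{M0}(1−X) = 1.96×0.424 = 0.8310 mol/dm³.
In a CSTR the entire volume is at exit conditions, so r_N = 0.119×0.8310^1.5 = 0.09015 and r_P = 3.28×0.8310 = 2.726.
Fraction of consumed M going to N: r_N/(r_N+r_P) = 0.03201.
C_N = 0.03201·C_{M0}·X = 0.03201×1.96×0.576 = 0.0361 mol/dm³.

0.0361 mol/dm³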